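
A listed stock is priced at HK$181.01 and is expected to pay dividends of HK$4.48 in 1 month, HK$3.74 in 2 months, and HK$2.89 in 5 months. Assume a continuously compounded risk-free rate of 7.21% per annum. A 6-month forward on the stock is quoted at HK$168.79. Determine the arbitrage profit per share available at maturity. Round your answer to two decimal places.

HK$7.51 per share

PV(dividends) I = 4.48·e^(−0.0721·1/12) + 3.74·e^(−0.0721·2/12) + 2.89·e^(−0.0721·5/12) = 10.9530
Fair forward F* = (S − I)·e^(rT) = (181.01 − 10.9530)·e^0.036050 = 170.0570 × 1.036708 = 176.2995
Market HK$168.79 < fair 176.2995: forward underpriced → reverse cash-and-carry (short the stock, invest proceeds at r, pay the dividends, go long the forward).
Profit at T = |F_mkt − F*| = |168.79 − 176.2995| = HK$7.51 per share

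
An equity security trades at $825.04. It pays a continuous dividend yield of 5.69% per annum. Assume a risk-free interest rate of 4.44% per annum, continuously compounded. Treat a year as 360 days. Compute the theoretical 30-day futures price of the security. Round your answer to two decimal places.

F = S·e^((r − q)T) = 825.04 · e^((0.0444 − 0.0569) × 30/360)
= 825.04 · e^-0.001042 = 825.04 × 0.998959
F = $824.18

$824.18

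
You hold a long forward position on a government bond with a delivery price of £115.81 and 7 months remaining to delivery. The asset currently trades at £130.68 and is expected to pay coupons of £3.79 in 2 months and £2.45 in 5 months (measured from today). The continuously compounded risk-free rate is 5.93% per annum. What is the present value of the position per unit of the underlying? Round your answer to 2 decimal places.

£12.66

PV(remaining coupons) I = 3.79·e^(−0.0593·2/12) + 2.45·e^(−0.0593·5/12) = 6.1429
Current forward F = (S − I)·e^(rT) = (130.68 − 6.1429)·e^(0.0593·7/12) = 124.5371 × 1.035197 = 128.9204
Value (long) = (F − K)·e^(−rT) = (128.9204 − 115.81) × 0.966000 = 12.6646
Value = £12.66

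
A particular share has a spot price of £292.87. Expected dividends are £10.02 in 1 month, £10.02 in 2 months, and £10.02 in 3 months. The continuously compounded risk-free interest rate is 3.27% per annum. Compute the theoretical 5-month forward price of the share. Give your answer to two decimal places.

£266.58

PV(dividends) I = 10.02·e^(−0.0327·1/12) + 10.02·e^(−0.0327·2/12) + 10.02·e^(−0.0327·3/12)
I = 9.9927 + 9.9655 + 9.9384 = 29.8966
F = (S − I)·e^(rT) = (292.87 − 29.8966) · e^(0.0327·5/12)
= 262.9734 · e^0.013625 = 262.9734 × 1.013718 = £266.58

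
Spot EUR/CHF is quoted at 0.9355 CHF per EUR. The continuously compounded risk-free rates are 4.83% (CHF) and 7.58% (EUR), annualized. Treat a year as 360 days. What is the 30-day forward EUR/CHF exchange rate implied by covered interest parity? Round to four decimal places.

0.9334

F = S·e^((r_CHF − r_EUR)T) = 0.9355 · e^((0.0483 − 0.0758) × 30/360)
= 0.9355 · e^-0.002292 = 0.9355 × 0.997711
F = 0.9334 CHF per EUR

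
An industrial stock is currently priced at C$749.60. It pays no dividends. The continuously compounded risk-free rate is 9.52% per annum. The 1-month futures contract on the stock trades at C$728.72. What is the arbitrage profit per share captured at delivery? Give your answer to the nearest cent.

C$26.85 per share

Fair futures: F* = S·e^(carry·T), with carry = r = 0.0952
F* = 749.60 · e^(0.0952 × 1/12) = 749.60 · e^0.007933 = 749.60 × 1.007965 = C$755.5706
Market C$728.72 < fair C$755.5706: forward underpriced → reverse cash-and-carry (short spot, go long the forward).
At maturity, profit = |F_mkt − F*| = |728.72 − 755.5706| = C$26.85 per share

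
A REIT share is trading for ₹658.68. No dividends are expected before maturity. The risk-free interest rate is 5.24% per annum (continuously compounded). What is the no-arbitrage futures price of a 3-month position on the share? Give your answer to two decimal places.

₹667.37

F = S·e^(rT) = 658.68 · e^(0.0524 × 3/12)
= 658.68 · e^0.013100 = 658.68 × 1.013186
F = ₹667.37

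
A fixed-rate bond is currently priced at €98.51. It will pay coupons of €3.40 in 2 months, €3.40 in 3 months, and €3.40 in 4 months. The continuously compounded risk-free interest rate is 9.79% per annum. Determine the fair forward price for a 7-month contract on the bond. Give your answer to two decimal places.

PV(coupons) I = 3.40·e^(−0.0979·2/12) + 3.40·e^(−0.0979·3/12) + 3.40·e^(−0.0979·4/12)
I = 3.3450 + 3.3178 + 3.2908 = 9.9536
F = (S − I)·e^(rT) = (98.51 − 9.9536) · e^(0.0979·7/12)
= 88.5564 · e^0.057108 = 88.5564 × 1.058770 = €93.76

€93.76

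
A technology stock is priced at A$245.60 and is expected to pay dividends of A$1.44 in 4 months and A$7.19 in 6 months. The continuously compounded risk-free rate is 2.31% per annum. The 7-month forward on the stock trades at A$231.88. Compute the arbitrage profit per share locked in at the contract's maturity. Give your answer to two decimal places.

PV(dividends) I = 1.44·e^(−0.0231·4/12) + 7.19·e^(−0.0231·6/12) = 8.5364
Fair forward F* = (S − I)·e^(rT) = (245.60 − 8.5364)·e^0.013475 = 237.0636 × 1.013566 = 240.2796
Market A$231.88 < fair 240.2796: forward underpriced → reverse cash-and-carry (short the stock, invest proceeds at r, pay the dividends, go long the forward).
Profit at T = |F_mkt − F*| = |231.88 − 240.2796| = A$8.40 per share

A$8.40 per share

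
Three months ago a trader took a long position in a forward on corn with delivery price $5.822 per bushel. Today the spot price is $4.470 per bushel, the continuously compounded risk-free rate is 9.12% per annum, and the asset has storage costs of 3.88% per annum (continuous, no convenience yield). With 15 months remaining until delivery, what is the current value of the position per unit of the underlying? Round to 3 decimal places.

Current fair forward for the remaining 15 months: F = S·e^((r + u)·T), (r + u) = 0.0912 + 0.0388 = 0.1300
F = 4.470 · e^(0.1300 × 15/12) = 4.470 × 1.176448 = 5.2587
Value of long forward = (F − K)·e^(−rT) = (5.2587 − 5.822) · e^(−0.0912·15/12)
= -0.5633 × 0.892258 = -0.503

-$0.503 per bushel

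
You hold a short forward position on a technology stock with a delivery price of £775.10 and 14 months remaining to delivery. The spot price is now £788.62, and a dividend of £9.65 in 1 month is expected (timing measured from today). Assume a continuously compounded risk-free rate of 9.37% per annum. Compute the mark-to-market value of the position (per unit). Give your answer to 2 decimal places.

PV(remaining dividends) I = 9.65·e^(−0.0937·1/12) = 9.5749
Current forward F = (S − I)·e^(rT) = (788.62 − 9.5749)·e^(0.0937·14/12) = 779.0451 × 1.115516 = 869.0373
Value (long) = (F − K)·e^(−rT) = (869.0373 − 775.10) × 0.896446 = 84.2097
Short position value = −(long value) = -£84.21

-£84.21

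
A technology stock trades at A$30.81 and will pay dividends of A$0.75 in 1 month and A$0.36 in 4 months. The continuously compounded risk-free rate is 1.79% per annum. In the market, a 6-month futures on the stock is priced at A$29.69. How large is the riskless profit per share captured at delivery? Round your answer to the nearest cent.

A$0.28 per share

PV(dividends) I = 0.75·e^(−0.0179·1/12) + 0.36·e^(−0.0179·4/12) = 1.1067
Fair futures F* = (S − I)·e^(rT) = (30.81 − 1.1067)·e^0.008950 = 29.7033 × 1.008990 = 29.9703
Market A$29.69 < fair 29.9703: forward underpriced → reverse cash-and-carry (short the stock, invest proceeds at r, pay the dividends, go long the forward).
Profit at T = |F_mkt − F*| = |29.69 − 29.9703| = A$0.28 per share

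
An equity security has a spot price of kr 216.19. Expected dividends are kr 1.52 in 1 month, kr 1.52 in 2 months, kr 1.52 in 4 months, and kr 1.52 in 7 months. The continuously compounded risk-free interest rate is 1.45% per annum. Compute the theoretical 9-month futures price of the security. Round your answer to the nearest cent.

kr 212.43

PV(dividends) I = 1.52·e^(−0.0145·1/12) + 1.52·e^(−0.0145·2/12) + 1.52·e^(−0.0145·4/12) + 1.52·e^(−0.0145·7/12)
I = 1.5182 + 1.5163 + 1.5127 + 1.5072 = 6.0544
F = (S − I)·e^(rT) = (216.19 − 6.0544) · e^(0.0145·9/12)
= 210.1356 · e^0.010875 = 210.1356 × 1.010934 = kr 212.43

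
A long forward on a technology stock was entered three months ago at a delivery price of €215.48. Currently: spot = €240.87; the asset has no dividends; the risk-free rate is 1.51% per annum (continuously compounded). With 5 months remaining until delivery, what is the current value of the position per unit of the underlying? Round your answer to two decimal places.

€26.74

Current fair forward for the remaining 5 months: F = S·e^(r·T), r = 0.0151
F = 240.87 · e^(0.0151 × 5/12) = 240.87 × 1.006312 = 242.3904
Value of long forward = (F − K)·e^(−rT) = (242.3904 − 215.48) · e^(−0.0151·5/12)
= 26.9104 × 0.993728 = 26.74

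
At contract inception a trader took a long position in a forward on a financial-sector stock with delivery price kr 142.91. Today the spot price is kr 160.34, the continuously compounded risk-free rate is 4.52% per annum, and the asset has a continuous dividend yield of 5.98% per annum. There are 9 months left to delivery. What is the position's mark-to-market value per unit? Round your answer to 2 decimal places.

kr 15.16

Current fair forward for the remaining 9 months: F = S·e^((r − q)·T), (r − q) = 0.0452 − 0.0598 = -0.0146
F = 160.34 · e^(-0.0146 × 9/12) = 160.34 × 0.989110 = 158.5939
Value of long forward = (F − K)·e^(−rT) = (158.5939 − 142.91) · e^(−0.0452·9/12)
= 15.6839 × 0.966668 = 15.16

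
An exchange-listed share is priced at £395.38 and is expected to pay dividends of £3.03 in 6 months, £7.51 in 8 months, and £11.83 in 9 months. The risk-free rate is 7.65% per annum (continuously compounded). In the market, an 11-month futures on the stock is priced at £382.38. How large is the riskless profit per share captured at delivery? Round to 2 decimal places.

PV(dividends) I = 3.03·e^(−0.0765·6/12) + 7.51·e^(−0.0765·8/12) + 11.83·e^(−0.0765·9/12) = 21.2232
Fair futures F* = (S − I)·e^(rT) = (395.38 − 21.2232)·e^0.070125 = 374.1568 × 1.072642 = 401.3363
Market £382.38 < fair 401.3363: forward underpriced → reverse cash-and-carry (short the stock, invest proceeds at r, pay the dividends, go long the forward).
Profit at T = |F_mkt − F*| = |382.38 − 401.3363| = £18.96 per share

£18.96 per share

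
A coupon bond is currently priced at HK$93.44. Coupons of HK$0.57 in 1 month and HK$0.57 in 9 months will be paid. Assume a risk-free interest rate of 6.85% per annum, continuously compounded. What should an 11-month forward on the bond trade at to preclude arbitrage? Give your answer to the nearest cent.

PV(coupons) I = 0.57·e^(−0.0685·1/12) + 0.57·e^(−0.0685·9/12)
I = 0.5668 + 0.5415 = 1.1083
F = (S − I)·e^(rT) = (93.44 − 1.1083) · e^(0.0685·11/12)
= 92.3317 · e^0.062792 = 92.3317 × 1.064805 = HK$98.32

HK$98.32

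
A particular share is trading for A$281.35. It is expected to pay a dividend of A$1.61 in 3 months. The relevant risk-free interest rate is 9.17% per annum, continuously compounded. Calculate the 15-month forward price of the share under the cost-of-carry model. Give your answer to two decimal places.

PV(dividends) I = 1.61·e^(−0.0917·3/12)
I = 1.5735
F = (S − I)·e^(rT) = (281.35 − 1.5735) · e^(0.0917·15/12)
= 279.7765 · e^0.114625 = 279.7765 × 1.121453 = A$313.76

A$313.76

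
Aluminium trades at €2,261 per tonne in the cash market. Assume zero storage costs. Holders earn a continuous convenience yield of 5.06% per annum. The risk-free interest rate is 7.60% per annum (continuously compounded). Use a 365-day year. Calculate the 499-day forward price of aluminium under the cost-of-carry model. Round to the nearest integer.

Net carry = r + u − y = 0.0760 + 0.0000 − 0.0506 = 0.0254
F = S·e^((r+u−y)T) = 2261 · e^(0.0254 × 499/365) = 2261 · e^0.034725
= 2261 × 1.035335 = €2,341 per tonne

€2,341 per tonne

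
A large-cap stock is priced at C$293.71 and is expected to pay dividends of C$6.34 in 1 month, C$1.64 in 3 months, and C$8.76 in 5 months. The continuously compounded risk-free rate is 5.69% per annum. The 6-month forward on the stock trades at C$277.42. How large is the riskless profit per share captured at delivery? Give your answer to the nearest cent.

C$7.81 per share

PV(dividends) I = 6.34·e^(−0.0569·1/12) + 1.64·e^(−0.0569·3/12) + 8.76·e^(−0.0569·5/12) = 16.4816
Fair forward F* = (S − I)·e^(rT) = (293.71 − 16.4816)·e^0.028450 = 277.2284 × 1.028859 = 285.2289
Market C$277.42 < fair 285.2289: forward underpriced → reverse cash-and-carry (short the stock, invest proceeds at r, pay the dividends, go long the forward).
Profit at T = |F_mkt − F*| = |277.42 − 285.2289| = C$7.81 per share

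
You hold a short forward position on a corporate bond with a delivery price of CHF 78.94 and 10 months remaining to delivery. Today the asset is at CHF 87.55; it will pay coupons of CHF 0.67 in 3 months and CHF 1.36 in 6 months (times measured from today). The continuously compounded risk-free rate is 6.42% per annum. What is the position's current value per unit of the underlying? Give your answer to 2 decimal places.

PV(remaining coupons) I = 0.67·e^(−0.0642·3/12) + 1.36·e^(−0.0642·6/12) = 1.9764
Current forward F = (S − I)·e^(rT) = (87.55 − 1.9764)·e^(0.0642·10/12) = 85.5736 × 1.054957 = 90.2765
Value (long) = (F − K)·e^(−rT) = (90.2765 − 78.94) × 0.947906 = 10.7459
Short position value = −(long value) = -CHF 10.75

-CHF 10.75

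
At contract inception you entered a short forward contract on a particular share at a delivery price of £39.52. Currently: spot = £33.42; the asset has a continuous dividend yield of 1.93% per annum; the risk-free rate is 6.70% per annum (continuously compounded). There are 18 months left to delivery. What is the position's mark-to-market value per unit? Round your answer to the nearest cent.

Current fair forward for the remaining 18 months: F = S·e^((r − q)·T), (r − q) = 0.0670 − 0.0193 = 0.0477
F = 33.42 · e^(0.0477 × 18/12) = 33.42 × 1.074172 = 35.8988
Value of long forward = (F − K)·e^(−rT) = (35.8988 − 39.52) · e^(−0.0670·18/12)
= -3.6212 × 0.904385 = -3.27
Short position value = −(long value) = £3.27

£3.27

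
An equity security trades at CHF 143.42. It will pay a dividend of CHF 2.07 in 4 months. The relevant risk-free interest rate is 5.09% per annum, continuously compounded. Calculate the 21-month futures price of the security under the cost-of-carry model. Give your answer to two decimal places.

PV(dividends) I = 2.07·e^(−0.0509·4/12)
I = 2.0352
F = (S − I)·e^(rT) = (143.42 − 2.0352) · e^(0.0509·21/12)
= 141.3848 · e^0.089075 = 141.3848 × 1.093163 = CHF 154.56

CHF 154.56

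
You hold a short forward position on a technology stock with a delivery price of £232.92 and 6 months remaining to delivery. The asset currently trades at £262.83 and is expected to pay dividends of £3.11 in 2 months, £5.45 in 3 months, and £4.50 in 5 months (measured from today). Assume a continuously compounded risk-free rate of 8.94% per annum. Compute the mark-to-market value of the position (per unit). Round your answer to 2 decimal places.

-£27.36

PV(remaining dividends) I = 3.11·e^(−0.0894·2/12) + 5.45·e^(−0.0894·3/12) + 4.50·e^(−0.0894·5/12) = 12.7290
Current forward F = (S − I)·e^(rT) = (262.83 − 12.7290)·e^(0.0894·6/12) = 250.1010 × 1.045714 = 261.5341
Value (long) = (F − K)·e^(−rT) = (261.5341 − 232.92) × 0.956284 = 27.3632
Short position value = −(long value) = -£27.36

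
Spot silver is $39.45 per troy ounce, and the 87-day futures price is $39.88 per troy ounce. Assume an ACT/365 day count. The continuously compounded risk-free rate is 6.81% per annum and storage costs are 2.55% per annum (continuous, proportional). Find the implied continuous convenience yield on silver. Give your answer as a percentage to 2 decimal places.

4.81%

F = S·e^((r+u−y)T) ⇒ (r+u−y) = ln(F/S)/T
ln(39.88/39.45) = 0.010841; /T ⇒ 0.045482
y = r + u − ln(F/S)/T = 0.0681 + 0.0255 − 0.045482 = 0.048118
y = 4.81%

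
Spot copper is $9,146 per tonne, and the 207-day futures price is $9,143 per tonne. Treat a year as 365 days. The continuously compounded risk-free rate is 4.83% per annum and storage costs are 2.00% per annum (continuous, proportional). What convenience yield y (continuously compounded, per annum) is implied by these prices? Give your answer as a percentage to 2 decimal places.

F = S·e^((r+u−y)T) ⇒ (r+u−y) = ln(F/S)/T
ln(9143/9146) = -0.000328; /T ⇒ -0.000578
y = r + u − ln(F/S)/T = 0.0483 + 0.0200 + 0.000578 = 0.068878
y = 6.89%

6.89%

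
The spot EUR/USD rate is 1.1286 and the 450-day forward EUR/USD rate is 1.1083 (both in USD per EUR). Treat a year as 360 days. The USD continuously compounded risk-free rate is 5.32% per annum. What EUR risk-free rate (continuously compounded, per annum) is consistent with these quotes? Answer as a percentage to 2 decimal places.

F = S·e^((r_USD − r_EUR)T) ⇒ r_EUR = r_USD − ln(F/S)/T
ln(1.1083/1.1286) = -0.018151; /(450/360) = -0.014521
r_EUR = 0.0532 + 0.014521 = 0.067721
r_EUR = 6.77%

6.77%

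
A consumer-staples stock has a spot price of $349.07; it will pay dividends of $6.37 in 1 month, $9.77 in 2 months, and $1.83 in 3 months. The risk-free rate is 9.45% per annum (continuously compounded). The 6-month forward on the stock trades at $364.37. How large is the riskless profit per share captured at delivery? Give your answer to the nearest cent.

$16.99 per share

PV(dividends) I = 6.37·e^(−0.0945·1/12) + 9.77·e^(−0.0945·2/12) + 1.83·e^(−0.0945·3/12) = 17.7246
Fair forward F* = (S − I)·e^(rT) = (349.07 − 17.7246)·e^0.047250 = 331.3454 × 1.048384 = 347.3772
Market $364.37 > fair 347.3772: forward overpriced → cash-and-carry (borrow at r, buy the stock and collect the dividends, short the forward).
Profit at T = |F_mkt − F*| = |364.37 − 347.3772| = $16.99 per share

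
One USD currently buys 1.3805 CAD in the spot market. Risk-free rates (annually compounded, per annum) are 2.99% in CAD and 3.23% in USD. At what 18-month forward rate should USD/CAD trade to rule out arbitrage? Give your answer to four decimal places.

By covered interest parity, F = S · (1+r_CAD)^T / (1+r_USD)^T
= 1.3805 × 1.045184 / 1.048839 = 1.3805 × 0.996515
F = 1.3757 CAD per USD

1.3757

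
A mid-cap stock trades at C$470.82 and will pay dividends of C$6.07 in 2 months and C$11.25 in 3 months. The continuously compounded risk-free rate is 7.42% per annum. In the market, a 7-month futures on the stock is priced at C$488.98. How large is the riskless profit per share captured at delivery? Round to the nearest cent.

C$15.13 per share

PV(dividends) I = 6.07·e^(−0.0742·2/12) + 11.25·e^(−0.0742·3/12) = 17.0386
Fair futures F* = (S − I)·e^(rT) = (470.82 − 17.0386)·e^0.043283 = 453.7814 × 1.044233 = 473.8535
Market C$488.98 > fair 473.8535: forward overpriced → cash-and-carry (borrow at r, buy the stock and collect the dividends, short the forward).
Profit at T = |F_mkt − F*| = |488.98 − 473.8535| = C$15.13 per share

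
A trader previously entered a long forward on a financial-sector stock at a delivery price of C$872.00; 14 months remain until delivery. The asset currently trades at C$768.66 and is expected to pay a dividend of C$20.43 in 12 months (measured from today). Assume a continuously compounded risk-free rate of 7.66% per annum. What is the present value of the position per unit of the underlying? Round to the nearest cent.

PV(remaining dividends) I = 20.43·e^(−0.0766·12/12) = 18.9235
Current forward F = (S − I)·e^(rT) = (768.66 − 18.9235)·e^(0.0766·14/12) = 749.7365 × 1.093482 = 819.8234
Value (long) = (F − K)·e^(−rT) = (819.8234 − 872.00) × 0.914510 = -47.7160
Value = -C$47.72

-C$47.72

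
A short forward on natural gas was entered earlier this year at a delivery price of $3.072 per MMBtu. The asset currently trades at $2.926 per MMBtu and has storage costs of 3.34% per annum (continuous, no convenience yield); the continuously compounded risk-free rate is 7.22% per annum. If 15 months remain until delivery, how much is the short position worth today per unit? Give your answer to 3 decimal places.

Current fair forward for the remaining 15 months: F = S·e^((r + u)·T), (r + u) = 0.0722 + 0.0334 = 0.1056
F = 2.926 · e^(0.1056 × 15/12) = 2.926 × 1.141108 = 3.3389
Value of long forward = (F − K)·e^(−rT) = (3.3389 − 3.072) · e^(−0.0722·15/12)
= 0.2669 × 0.913703 = 0.244
Short position value = −(long value) = -$0.244

-$0.244 per MMBtu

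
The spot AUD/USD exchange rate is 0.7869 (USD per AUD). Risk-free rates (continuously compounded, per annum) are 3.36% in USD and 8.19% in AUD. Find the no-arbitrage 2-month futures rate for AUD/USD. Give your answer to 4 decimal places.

0.7806

F = S·e^((r_USD − r_AUD)T) = 0.7869 · e^((0.0336 − 0.0819) × 2/12)
= 0.7869 · e^-0.008050 = 0.7869 × 0.991982
F = 0.7806 USD per AUD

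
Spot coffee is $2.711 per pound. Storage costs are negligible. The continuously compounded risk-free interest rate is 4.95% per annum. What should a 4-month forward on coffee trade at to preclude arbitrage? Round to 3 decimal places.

F = S·e^(rT) = 2.711 · e^(0.0495 × 4/12) = 2.711 · e^0.016500
= 2.711 × 1.016637 = $2.756 per pound

$2.756 per pound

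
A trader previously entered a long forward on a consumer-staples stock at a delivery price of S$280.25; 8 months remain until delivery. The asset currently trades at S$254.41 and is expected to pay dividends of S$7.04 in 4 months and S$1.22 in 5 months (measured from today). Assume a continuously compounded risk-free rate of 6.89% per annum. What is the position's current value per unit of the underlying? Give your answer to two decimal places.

PV(remaining dividends) I = 7.04·e^(−0.0689·4/12) + 1.22·e^(−0.0689·5/12) = 8.0656
Current forward F = (S − I)·e^(rT) = (254.41 − 8.0656)·e^(0.0689·8/12) = 246.3444 × 1.047005 = 257.9238
Value (long) = (F − K)·e^(−rT) = (257.9238 − 280.25) × 0.955106 = -21.3239
Value = -S$21.32

-S$21.32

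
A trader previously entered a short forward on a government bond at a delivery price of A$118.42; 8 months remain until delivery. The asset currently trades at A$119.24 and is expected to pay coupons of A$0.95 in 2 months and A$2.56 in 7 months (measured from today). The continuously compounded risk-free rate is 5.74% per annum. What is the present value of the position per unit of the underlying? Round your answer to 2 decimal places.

PV(remaining coupons) I = 0.95·e^(−0.0574·2/12) + 2.56·e^(−0.0574·7/12) = 3.4167
Current forward F = (S − I)·e^(rT) = (119.24 − 3.4167)·e^(0.0574·8/12) = 115.8233 × 1.039008 = 120.3413
Value (long) = (F − K)·e^(−rT) = (120.3413 − 118.42) × 0.962456 = 1.8492
Short position value = −(long value) = -A$1.85

-A$1.85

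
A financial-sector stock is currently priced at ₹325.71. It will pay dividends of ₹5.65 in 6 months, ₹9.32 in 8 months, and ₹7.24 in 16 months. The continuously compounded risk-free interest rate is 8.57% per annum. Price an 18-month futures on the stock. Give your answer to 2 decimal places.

PV(dividends) I = 5.65·e^(−0.0857·6/12) + 9.32·e^(−0.0857·8/12) + 7.24·e^(−0.0857·16/12)
I = 5.4130 + 8.8024 + 6.4582 = 20.6736
F = (S − I)·e^(rT) = (325.71 − 20.6736) · e^(0.0857·18/12)
= 305.0364 · e^0.128550 = 305.0364 × 1.137178 = ₹346.88

₹346.88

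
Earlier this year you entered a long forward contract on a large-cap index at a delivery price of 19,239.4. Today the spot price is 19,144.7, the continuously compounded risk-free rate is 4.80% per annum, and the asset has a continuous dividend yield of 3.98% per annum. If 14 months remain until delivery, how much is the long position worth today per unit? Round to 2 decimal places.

Current fair forward for the remaining 14 months: F = S·e^((r − q)·T), (r − q) = 0.0480 − 0.0398 = 0.0082
F = 19144.7 · e^(0.0082 × 14/12) = 19144.7 × 1.00961257 = 19328.7298
Value of long forward = (F − K)·e^(−rT) = (19328.7298 − 19239.4) · e^(−0.0480·14/12)
= 89.3298 × 0.94553914 = 84.46

84.46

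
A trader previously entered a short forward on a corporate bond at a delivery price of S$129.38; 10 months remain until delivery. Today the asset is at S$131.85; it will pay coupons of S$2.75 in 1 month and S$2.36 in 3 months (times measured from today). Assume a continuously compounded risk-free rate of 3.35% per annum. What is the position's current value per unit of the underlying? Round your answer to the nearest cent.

PV(remaining coupons) I = 2.75·e^(−0.0335·1/12) + 2.36·e^(−0.0335·3/12) = 5.0827
Current forward F = (S − I)·e^(rT) = (131.85 − 5.0827)·e^(0.0335·10/12) = 126.7673 × 1.028310 = 130.3561
Value (long) = (F − K)·e^(−rT) = (130.3561 − 129.38) × 0.972469 = 0.9492
Short position value = −(long value) = -S$0.95

-S$0.95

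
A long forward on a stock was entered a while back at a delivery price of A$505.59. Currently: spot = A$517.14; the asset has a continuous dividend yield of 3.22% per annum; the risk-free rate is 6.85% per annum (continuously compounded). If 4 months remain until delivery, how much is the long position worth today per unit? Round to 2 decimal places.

A$17.44

Current fair forward for the remaining 4 months: F = S·e^((r − q)·T), (r − q) = 0.0685 − 0.0322 = 0.0363
F = 517.14 · e^(0.0363 × 4/12) = 517.14 × 1.012174 = 523.4357
Value of long forward = (F − K)·e^(−rT) = (523.4357 − 505.59) · e^(−0.0685·4/12)
= 17.8457 × 0.977425 = 17.44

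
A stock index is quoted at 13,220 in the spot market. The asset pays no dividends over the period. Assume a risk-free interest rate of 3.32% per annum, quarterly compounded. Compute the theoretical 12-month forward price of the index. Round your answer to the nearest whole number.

F = S · (1+r/4)^(4T)
= 13220 × 1.033616
F = 13,664

13,664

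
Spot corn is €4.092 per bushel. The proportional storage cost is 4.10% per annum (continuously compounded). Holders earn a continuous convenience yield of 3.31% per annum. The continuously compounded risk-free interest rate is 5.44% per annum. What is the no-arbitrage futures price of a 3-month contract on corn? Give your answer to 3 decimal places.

Net carry = r + u − y = 0.0544 + 0.0410 − 0.0331 = 0.0623
F = S·e^((r+u−y)T) = 4.092 · e^(0.0623 × 3/12) = 4.092 · e^0.015575
= 4.092 × 1.015697 = €4.156 per bushel

€4.156 per bushel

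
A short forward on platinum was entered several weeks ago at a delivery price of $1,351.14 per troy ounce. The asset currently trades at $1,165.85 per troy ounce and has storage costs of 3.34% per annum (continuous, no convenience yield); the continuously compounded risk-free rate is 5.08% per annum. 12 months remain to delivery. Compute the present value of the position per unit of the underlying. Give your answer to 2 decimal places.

$78.77 per troy ounce

Current fair forward for the remaining 12 months: F = S·e^((r + u)·T), (r + u) = 0.0508 + 0.0334 = 0.0842
F = 1165.85 · e^(0.0842 × 12/12) = 1165.85 × 1.08784644 = 1268.2658
Value of long forward = (F − K)·e^(−rT) = (1268.2658 − 1351.14) · e^(−0.0508·12/12)
= -82.8742 × 0.95046875 = -78.77
Short position value = −(long value) = $78.77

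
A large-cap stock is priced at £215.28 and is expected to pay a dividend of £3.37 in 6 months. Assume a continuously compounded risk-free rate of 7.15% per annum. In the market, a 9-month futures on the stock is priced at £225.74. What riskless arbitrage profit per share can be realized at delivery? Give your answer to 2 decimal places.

£2.03 per share

PV(dividends) I = 3.37·e^(−0.0715·6/12) = 3.2517
Fair futures F* = (S − I)·e^(rT) = (215.28 − 3.2517)·e^0.053625 = 212.0283 × 1.055089 = 223.7087
Market £225.74 > fair 223.7087: forward overpriced → cash-and-carry (borrow at r, buy the stock and collect the dividends, short the forward).
Profit at T = |F_mkt − F*| = |225.74 − 223.7087| = £2.03 per share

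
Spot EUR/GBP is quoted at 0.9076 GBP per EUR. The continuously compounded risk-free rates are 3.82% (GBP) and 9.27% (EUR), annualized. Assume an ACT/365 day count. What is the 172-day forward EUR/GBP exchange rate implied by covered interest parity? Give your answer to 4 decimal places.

0.8846

F = S·e^((r_GBP − r_EUR)T) = 0.9076 · e^((0.0382 − 0.0927) × 172/365)
= 0.9076 · e^-0.025682 = 0.9076 × 0.974645
F = 0.8846 GBP per EUR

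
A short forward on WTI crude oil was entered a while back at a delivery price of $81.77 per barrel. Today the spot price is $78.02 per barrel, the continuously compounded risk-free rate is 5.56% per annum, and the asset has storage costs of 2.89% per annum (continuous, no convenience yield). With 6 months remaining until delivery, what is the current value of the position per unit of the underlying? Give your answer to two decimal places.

Current fair forward for the remaining 6 months: F = S·e^((r + u)·T), (r + u) = 0.0556 + 0.0289 = 0.0845
F = 78.02 · e^(0.0845 × 6/12) = 78.02 × 1.043155 = 81.3870
Value of long forward = (F − K)·e^(−rT) = (81.3870 − 81.77) · e^(−0.0556·6/12)
= -0.3830 × 0.972583 = -0.37
Short position value = −(long value) = $0.37

$0.37 per barrel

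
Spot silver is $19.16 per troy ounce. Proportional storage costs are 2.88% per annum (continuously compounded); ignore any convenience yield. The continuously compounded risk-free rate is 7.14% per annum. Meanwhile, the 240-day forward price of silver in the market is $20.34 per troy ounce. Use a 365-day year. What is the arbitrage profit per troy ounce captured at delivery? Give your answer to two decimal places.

$0.12 per troy ounce

Fair forward: F* = S·e^(carry·T), with carry = (r + u) = 0.0714 + 0.0288 = 0.1002
F* = 19.16 · e^(0.1002 × 240/365) = 19.16 · e^0.065885 = 19.16 × 1.068104 = $20.4649
Market $20.34 < fair $20.4649: forward underpriced → reverse cash-and-carry (short spot, go long the forward).
At maturity, profit = |F_mkt − F*| = |20.34 − 20.4649| = $0.12 per troy ounce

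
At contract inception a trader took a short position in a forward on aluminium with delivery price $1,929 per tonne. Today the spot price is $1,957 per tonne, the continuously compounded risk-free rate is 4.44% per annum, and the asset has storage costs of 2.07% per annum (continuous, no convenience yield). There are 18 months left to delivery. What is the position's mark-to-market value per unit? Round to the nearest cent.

-$214.00 per tonne

Current fair forward for the remaining 18 months: F = S·e^((r + u)·T), (r + u) = 0.0444 + 0.0207 = 0.0651
F = 1957 · e^(0.0651 × 18/12) = 1957 × 1.10257682 = 2157.7428
Value of long forward = (F − K)·e^(−rT) = (2157.7428 − 1929) · e^(−0.0444·18/12)
= 228.7428 × 0.93556935 = 214.00
Short position value = −(long value) = -$214.00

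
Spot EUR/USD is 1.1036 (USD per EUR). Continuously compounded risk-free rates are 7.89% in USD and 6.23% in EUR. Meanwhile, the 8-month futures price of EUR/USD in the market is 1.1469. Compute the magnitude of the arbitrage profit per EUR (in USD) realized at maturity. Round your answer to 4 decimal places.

0.0310 per EUR (in USD)

Fair futures: F* = S·e^(carry·T), with carry = (r_USD − r_EUR) = 0.0789 − 0.0623 = 0.0166
F* = 1.1036 · e^(0.0166 × 8/12) = 1.1036 · e^0.011067 = 1.1036 × 1.011128 = 1.1159
Market 1.1469 > fair 1.1159: forward overpriced → cash-and-carry (buy spot, short the forward).
At maturity, profit = |F_mkt − F*| = |1.1469 − 1.1159| = 0.0310 per EUR (in USD)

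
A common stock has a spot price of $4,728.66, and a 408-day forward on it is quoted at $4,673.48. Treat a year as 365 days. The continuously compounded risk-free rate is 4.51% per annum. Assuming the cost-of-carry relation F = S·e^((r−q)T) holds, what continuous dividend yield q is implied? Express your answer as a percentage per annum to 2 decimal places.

From F = S·e^((r−q)T): (r − q) = ln(F/S)/T
ln(4673.48/4728.66) = ln(0.988331) = -0.011738
(r − q) = -0.011738 / (408/365) = -0.010501
q = r − ln(F/S)/T = 0.0451 + 0.010501 = 0.055601
q = 5.56%

5.56%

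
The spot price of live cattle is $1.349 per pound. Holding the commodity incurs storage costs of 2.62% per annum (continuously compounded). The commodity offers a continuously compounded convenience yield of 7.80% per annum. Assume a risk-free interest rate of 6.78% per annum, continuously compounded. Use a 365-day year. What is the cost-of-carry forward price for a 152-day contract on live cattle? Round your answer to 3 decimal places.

Net carry = r + u − y = 0.0678 + 0.0262 − 0.0780 = 0.0160
F = S·e^((r+u−y)T) = 1.349 · e^(0.0160 × 152/365) = 1.349 · e^0.006663
= 1.349 × 1.006685 = $1.358 per pound

$1.358 per pound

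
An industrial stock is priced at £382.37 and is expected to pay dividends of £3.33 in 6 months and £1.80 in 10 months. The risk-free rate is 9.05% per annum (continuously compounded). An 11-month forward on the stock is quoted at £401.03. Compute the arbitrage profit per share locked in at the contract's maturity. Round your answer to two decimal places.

PV(dividends) I = 3.33·e^(−0.0905·6/12) + 1.80·e^(−0.0905·10/12) = 4.8519
Fair forward F* = (S − I)·e^(rT) = (382.37 − 4.8519)·e^0.082958 = 377.5181 × 1.086496 = 410.1719
Market £401.03 < fair 410.1719: forward underpriced → reverse cash-and-carry (short the stock, invest proceeds at r, pay the dividends, go long the forward).
Profit at T = |F_mkt − F*| = |401.03 − 410.1719| = £9.14 per share

£9.14 per share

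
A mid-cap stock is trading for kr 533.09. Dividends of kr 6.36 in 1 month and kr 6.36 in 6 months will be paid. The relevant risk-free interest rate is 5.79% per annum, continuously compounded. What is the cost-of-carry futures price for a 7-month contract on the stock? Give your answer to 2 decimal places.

PV(dividends) I = 6.36·e^(−0.0579·1/12) + 6.36·e^(−0.0579·6/12)
I = 6.3294 + 6.1785 = 12.5079
F = (S − I)·e^(rT) = (533.09 − 12.5079) · e^(0.0579·7/12)
= 520.5821 · e^0.033775 = 520.5821 × 1.034352 = kr 538.47

kr 538.47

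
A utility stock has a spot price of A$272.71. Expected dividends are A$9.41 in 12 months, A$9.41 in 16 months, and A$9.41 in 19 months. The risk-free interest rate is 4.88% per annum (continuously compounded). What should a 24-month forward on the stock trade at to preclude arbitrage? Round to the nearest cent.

PV(dividends) I = 9.41·e^(−0.0488·12/12) + 9.41·e^(−0.0488·16/12) + 9.41·e^(−0.0488·19/12)
I = 8.9618 + 8.8172 + 8.7103 = 26.4893
F = (S − I)·e^(rT) = (272.71 − 26.4893) · e^(0.0488·24/12)
= 246.2207 · e^0.097600 = 246.2207 × 1.102522 = A$271.46

A$271.46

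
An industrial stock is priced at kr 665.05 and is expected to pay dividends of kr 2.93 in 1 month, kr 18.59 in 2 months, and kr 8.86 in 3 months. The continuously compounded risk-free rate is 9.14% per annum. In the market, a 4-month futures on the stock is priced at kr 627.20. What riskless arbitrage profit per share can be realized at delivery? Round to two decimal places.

PV(dividends) I = 2.93·e^(−0.0914·1/12) + 18.59·e^(−0.0914·2/12) + 8.86·e^(−0.0914·3/12) = 29.8766
Fair futures F* = (S − I)·e^(rT) = (665.05 − 29.8766)·e^0.030467 = 635.1734 × 1.030936 = 654.8231
Market kr 627.20 < fair 654.8231: forward underpriced → reverse cash-and-carry (short the stock, invest proceeds at r, pay the dividends, go long the forward).
Profit at T = |F_mkt − F*| = |627.20 − 654.8231| = kr 27.62 per share

kr 27.62 per share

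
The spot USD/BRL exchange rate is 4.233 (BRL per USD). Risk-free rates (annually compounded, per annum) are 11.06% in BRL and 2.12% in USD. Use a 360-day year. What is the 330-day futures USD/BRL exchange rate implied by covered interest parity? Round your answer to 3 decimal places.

4.571

By covered interest parity, F = S · (1+r_BRL)^T / (1+r_USD)^T
= 4.233 × 1.100934 / 1.019416 = 4.233 × 1.079965
F = 4.571 BRL per USD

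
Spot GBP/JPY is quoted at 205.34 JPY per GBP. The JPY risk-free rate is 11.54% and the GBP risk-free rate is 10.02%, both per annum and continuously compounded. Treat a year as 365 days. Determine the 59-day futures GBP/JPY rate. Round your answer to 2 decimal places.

205.85

F = S·e^((r_JPY − r_GBP)T) = 205.34 · e^((0.1154 − 0.1002) × 59/365)
= 205.34 · e^0.002457 = 205.34 × 1.002460
F = 205.85 JPY per GBP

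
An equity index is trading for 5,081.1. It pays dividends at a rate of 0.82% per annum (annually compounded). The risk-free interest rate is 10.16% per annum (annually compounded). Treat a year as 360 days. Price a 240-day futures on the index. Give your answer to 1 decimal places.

5,390.3

F = S · (1+r)^T / (1+q)^T
= 5081.1 × 1.066635 / 1.005459 = 5081.1 × 1.060844
F = 5,390.3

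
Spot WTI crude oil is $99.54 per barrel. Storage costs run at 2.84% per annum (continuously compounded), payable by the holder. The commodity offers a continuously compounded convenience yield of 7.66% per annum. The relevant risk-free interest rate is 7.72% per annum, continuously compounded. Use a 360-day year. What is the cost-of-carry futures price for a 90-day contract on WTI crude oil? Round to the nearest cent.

Net carry = r + u − y = 0.0772 + 0.0284 − 0.0766 = 0.0290
F = S·e^((r+u−y)T) = 99.54 · e^(0.0290 × 90/360) = 99.54 · e^0.007250
= 99.54 × 1.007276 = $100.26 per barrel

$100.26 per barrel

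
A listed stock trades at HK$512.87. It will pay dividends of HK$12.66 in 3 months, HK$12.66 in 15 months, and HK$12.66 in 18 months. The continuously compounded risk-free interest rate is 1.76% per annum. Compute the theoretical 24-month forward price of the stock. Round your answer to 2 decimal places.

HK$492.59

PV(dividends) I = 12.66·e^(−0.0176·3/12) + 12.66·e^(−0.0176·15/12) + 12.66·e^(−0.0176·18/12)
I = 12.6044 + 12.3845 + 12.3301 = 37.3190
F = (S − I)·e^(rT) = (512.87 − 37.3190) · e^(0.0176·24/12)
= 475.5510 · e^0.035200 = 475.5510 × 1.035827 = HK$492.59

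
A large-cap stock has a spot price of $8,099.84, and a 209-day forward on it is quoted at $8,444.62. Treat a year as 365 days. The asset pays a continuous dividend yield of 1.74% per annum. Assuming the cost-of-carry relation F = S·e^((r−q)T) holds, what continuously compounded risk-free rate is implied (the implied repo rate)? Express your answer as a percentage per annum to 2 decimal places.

From F = S·e^((r−q)T): (r − q) = ln(F/S)/T
ln(8444.62/8099.84) = ln(1.042566) = 0.041685
(r − q) = 0.041685 / (209/365) = 0.072799
r = ln(F/S)/T + q = 0.072799 + 0.0174 = 0.090199
r = 9.02%

9.02%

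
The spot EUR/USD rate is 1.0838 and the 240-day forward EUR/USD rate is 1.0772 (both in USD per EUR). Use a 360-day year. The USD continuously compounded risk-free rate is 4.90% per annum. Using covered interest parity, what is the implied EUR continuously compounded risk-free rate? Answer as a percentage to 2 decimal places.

F = S·e^((r_USD − r_EUR)T) ⇒ r_EUR = r_USD − ln(F/S)/T
ln(1.0772/1.0838) = -0.006108; /(240/360) = -0.009162
r_EUR = 0.0490 + 0.009162 = 0.058162
r_EUR = 5.82%

5.82%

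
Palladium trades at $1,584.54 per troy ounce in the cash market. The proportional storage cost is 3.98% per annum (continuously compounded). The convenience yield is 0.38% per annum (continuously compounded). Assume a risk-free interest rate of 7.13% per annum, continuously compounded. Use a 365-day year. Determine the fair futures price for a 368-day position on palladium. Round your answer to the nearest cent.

Net carry = r + u − y = 0.0713 + 0.0398 − 0.0038 = 0.1073
F = S·e^((r+u−y)T) = 1584.54 · e^(0.1073 × 368/365) = 1584.54 · e^0.10818192
= 1584.54 × 1.11425043 = $1,765.57 per troy ounce

$1,765.57 per troy ounce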